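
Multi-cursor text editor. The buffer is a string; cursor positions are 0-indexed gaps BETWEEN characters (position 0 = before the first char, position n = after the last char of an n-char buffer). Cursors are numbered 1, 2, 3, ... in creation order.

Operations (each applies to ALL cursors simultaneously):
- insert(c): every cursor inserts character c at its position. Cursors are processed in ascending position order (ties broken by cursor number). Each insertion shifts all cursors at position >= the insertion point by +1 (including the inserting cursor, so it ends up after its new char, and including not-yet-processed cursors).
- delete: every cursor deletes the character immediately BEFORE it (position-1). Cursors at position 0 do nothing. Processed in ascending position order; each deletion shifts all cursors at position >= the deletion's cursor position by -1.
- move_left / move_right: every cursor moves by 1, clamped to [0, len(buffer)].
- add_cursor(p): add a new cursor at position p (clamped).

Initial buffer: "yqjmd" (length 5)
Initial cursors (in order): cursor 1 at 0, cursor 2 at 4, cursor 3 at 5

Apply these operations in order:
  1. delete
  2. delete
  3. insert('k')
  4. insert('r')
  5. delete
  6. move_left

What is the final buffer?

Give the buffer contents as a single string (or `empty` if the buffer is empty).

Answer: kykk

Derivation:
After op 1 (delete): buffer="yqj" (len 3), cursors c1@0 c2@3 c3@3, authorship ...
After op 2 (delete): buffer="y" (len 1), cursors c1@0 c2@1 c3@1, authorship .
After op 3 (insert('k')): buffer="kykk" (len 4), cursors c1@1 c2@4 c3@4, authorship 1.23
After op 4 (insert('r')): buffer="krykkrr" (len 7), cursors c1@2 c2@7 c3@7, authorship 11.2323
After op 5 (delete): buffer="kykk" (len 4), cursors c1@1 c2@4 c3@4, authorship 1.23
After op 6 (move_left): buffer="kykk" (len 4), cursors c1@0 c2@3 c3@3, authorship 1.23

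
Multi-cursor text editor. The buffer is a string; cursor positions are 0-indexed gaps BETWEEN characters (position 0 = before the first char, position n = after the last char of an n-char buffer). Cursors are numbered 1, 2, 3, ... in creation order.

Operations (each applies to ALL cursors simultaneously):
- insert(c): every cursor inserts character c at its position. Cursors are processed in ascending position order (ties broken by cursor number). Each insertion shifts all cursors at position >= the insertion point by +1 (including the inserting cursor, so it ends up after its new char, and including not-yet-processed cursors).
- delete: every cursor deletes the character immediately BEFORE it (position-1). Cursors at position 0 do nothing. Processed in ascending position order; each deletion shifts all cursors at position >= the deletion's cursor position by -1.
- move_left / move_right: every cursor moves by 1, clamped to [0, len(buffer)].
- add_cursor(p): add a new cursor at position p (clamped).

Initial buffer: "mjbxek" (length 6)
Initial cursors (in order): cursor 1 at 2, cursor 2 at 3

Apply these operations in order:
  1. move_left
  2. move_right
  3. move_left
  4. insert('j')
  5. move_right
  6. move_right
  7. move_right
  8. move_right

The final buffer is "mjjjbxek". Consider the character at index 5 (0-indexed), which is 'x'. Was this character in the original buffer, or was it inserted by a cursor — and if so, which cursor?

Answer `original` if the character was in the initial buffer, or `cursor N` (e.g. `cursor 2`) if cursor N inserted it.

Answer: original

Derivation:
After op 1 (move_left): buffer="mjbxek" (len 6), cursors c1@1 c2@2, authorship ......
After op 2 (move_right): buffer="mjbxek" (len 6), cursors c1@2 c2@3, authorship ......
After op 3 (move_left): buffer="mjbxek" (len 6), cursors c1@1 c2@2, authorship ......
After op 4 (insert('j')): buffer="mjjjbxek" (len 8), cursors c1@2 c2@4, authorship .1.2....
After op 5 (move_right): buffer="mjjjbxek" (len 8), cursors c1@3 c2@5, authorship .1.2....
After op 6 (move_right): buffer="mjjjbxek" (len 8), cursors c1@4 c2@6, authorship .1.2....
After op 7 (move_right): buffer="mjjjbxek" (len 8), cursors c1@5 c2@7, authorship .1.2....
After op 8 (move_right): buffer="mjjjbxek" (len 8), cursors c1@6 c2@8, authorship .1.2....
Authorship (.=original, N=cursor N): . 1 . 2 . . . .
Index 5: author = original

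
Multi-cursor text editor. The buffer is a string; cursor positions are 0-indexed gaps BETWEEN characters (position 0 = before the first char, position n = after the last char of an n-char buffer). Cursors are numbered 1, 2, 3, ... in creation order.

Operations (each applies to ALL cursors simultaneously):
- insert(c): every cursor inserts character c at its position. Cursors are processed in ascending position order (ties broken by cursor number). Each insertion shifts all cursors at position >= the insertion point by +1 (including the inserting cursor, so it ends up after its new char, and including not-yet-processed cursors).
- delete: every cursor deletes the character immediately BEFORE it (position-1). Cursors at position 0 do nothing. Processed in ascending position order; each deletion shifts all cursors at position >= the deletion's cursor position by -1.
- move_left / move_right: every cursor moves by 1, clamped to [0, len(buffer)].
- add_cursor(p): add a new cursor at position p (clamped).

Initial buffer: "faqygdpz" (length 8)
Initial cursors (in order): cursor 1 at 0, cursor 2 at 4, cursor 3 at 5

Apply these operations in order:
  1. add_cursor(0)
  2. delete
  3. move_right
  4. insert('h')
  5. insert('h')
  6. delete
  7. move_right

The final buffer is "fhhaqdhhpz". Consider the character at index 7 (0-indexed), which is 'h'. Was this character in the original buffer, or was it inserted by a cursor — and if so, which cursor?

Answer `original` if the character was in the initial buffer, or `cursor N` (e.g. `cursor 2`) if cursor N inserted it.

Answer: cursor 3

Derivation:
After op 1 (add_cursor(0)): buffer="faqygdpz" (len 8), cursors c1@0 c4@0 c2@4 c3@5, authorship ........
After op 2 (delete): buffer="faqdpz" (len 6), cursors c1@0 c4@0 c2@3 c3@3, authorship ......
After op 3 (move_right): buffer="faqdpz" (len 6), cursors c1@1 c4@1 c2@4 c3@4, authorship ......
After op 4 (insert('h')): buffer="fhhaqdhhpz" (len 10), cursors c1@3 c4@3 c2@8 c3@8, authorship .14...23..
After op 5 (insert('h')): buffer="fhhhhaqdhhhhpz" (len 14), cursors c1@5 c4@5 c2@12 c3@12, authorship .1414...2323..
After op 6 (delete): buffer="fhhaqdhhpz" (len 10), cursors c1@3 c4@3 c2@8 c3@8, authorship .14...23..
After op 7 (move_right): buffer="fhhaqdhhpz" (len 10), cursors c1@4 c4@4 c2@9 c3@9, authorship .14...23..
Authorship (.=original, N=cursor N): . 1 4 . . . 2 3 . .
Index 7: author = 3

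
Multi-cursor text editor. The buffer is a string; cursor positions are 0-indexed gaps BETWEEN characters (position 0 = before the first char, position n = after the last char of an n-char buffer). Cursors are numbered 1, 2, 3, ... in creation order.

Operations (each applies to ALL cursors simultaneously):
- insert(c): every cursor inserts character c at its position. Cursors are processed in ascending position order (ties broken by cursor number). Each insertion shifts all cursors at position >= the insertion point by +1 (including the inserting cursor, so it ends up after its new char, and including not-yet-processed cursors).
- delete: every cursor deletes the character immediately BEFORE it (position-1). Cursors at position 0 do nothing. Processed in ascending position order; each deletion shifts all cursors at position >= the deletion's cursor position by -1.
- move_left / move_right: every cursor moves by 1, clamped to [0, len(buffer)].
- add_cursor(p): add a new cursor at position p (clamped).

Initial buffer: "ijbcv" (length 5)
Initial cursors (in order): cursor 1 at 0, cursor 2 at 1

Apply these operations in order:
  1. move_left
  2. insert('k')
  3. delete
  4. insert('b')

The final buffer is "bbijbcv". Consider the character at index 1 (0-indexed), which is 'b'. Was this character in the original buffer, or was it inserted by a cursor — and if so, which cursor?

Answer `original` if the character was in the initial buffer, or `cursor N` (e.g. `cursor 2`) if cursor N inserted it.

After op 1 (move_left): buffer="ijbcv" (len 5), cursors c1@0 c2@0, authorship .....
After op 2 (insert('k')): buffer="kkijbcv" (len 7), cursors c1@2 c2@2, authorship 12.....
After op 3 (delete): buffer="ijbcv" (len 5), cursors c1@0 c2@0, authorship .....
After op 4 (insert('b')): buffer="bbijbcv" (len 7), cursors c1@2 c2@2, authorship 12.....
Authorship (.=original, N=cursor N): 1 2 . . . . .
Index 1: author = 2

Answer: cursor 2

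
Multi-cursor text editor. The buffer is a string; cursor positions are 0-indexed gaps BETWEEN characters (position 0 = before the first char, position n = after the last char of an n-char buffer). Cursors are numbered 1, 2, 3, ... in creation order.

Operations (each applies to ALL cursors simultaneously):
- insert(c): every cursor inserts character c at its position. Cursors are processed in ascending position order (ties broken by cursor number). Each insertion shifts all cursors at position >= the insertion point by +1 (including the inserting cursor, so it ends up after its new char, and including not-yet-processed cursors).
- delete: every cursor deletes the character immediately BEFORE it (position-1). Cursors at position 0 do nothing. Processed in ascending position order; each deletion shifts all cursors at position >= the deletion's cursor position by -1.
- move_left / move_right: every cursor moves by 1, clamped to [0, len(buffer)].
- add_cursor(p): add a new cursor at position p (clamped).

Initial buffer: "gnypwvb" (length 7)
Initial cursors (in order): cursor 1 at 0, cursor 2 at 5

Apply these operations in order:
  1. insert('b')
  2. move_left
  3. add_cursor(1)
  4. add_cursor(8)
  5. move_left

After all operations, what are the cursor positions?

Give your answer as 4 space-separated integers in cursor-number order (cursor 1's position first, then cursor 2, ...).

Answer: 0 5 0 7

Derivation:
After op 1 (insert('b')): buffer="bgnypwbvb" (len 9), cursors c1@1 c2@7, authorship 1.....2..
After op 2 (move_left): buffer="bgnypwbvb" (len 9), cursors c1@0 c2@6, authorship 1.....2..
After op 3 (add_cursor(1)): buffer="bgnypwbvb" (len 9), cursors c1@0 c3@1 c2@6, authorship 1.....2..
After op 4 (add_cursor(8)): buffer="bgnypwbvb" (len 9), cursors c1@0 c3@1 c2@6 c4@8, authorship 1.....2..
After op 5 (move_left): buffer="bgnypwbvb" (len 9), cursors c1@0 c3@0 c2@5 c4@7, authorship 1.....2..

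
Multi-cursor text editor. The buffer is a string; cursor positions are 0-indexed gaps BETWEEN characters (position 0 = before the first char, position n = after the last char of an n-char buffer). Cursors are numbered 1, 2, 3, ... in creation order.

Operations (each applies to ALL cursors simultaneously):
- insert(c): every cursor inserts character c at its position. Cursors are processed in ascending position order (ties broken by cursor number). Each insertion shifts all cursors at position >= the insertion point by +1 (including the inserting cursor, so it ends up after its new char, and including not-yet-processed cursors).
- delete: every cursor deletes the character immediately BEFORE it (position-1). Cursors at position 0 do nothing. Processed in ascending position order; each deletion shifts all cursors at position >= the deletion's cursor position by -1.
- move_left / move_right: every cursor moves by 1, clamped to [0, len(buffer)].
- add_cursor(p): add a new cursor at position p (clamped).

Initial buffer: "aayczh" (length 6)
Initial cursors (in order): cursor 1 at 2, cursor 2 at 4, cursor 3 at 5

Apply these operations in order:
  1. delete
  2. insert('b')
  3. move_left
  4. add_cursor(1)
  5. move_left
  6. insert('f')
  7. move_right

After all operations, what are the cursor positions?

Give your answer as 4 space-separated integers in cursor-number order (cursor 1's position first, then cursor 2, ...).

Answer: 3 8 8 3

Derivation:
After op 1 (delete): buffer="ayh" (len 3), cursors c1@1 c2@2 c3@2, authorship ...
After op 2 (insert('b')): buffer="abybbh" (len 6), cursors c1@2 c2@5 c3@5, authorship .1.23.
After op 3 (move_left): buffer="abybbh" (len 6), cursors c1@1 c2@4 c3@4, authorship .1.23.
After op 4 (add_cursor(1)): buffer="abybbh" (len 6), cursors c1@1 c4@1 c2@4 c3@4, authorship .1.23.
After op 5 (move_left): buffer="abybbh" (len 6), cursors c1@0 c4@0 c2@3 c3@3, authorship .1.23.
After op 6 (insert('f')): buffer="ffabyffbbh" (len 10), cursors c1@2 c4@2 c2@7 c3@7, authorship 14.1.2323.
After op 7 (move_right): buffer="ffabyffbbh" (len 10), cursors c1@3 c4@3 c2@8 c3@8, authorship 14.1.2323.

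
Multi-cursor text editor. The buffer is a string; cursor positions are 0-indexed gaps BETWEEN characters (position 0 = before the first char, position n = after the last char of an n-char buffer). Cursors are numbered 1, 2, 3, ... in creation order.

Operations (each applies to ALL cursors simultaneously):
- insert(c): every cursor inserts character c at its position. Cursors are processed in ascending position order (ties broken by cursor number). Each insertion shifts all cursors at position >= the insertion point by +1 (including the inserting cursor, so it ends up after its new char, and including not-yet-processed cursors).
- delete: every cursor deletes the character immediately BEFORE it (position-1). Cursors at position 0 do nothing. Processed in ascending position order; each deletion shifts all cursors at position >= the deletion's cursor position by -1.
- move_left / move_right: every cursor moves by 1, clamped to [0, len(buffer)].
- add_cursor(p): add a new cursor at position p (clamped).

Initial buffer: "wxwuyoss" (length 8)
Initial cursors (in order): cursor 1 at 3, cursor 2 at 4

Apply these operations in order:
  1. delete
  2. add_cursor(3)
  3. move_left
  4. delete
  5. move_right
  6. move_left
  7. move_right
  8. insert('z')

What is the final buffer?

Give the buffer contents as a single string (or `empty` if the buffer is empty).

Answer: yzzzoss

Derivation:
After op 1 (delete): buffer="wxyoss" (len 6), cursors c1@2 c2@2, authorship ......
After op 2 (add_cursor(3)): buffer="wxyoss" (len 6), cursors c1@2 c2@2 c3@3, authorship ......
After op 3 (move_left): buffer="wxyoss" (len 6), cursors c1@1 c2@1 c3@2, authorship ......
After op 4 (delete): buffer="yoss" (len 4), cursors c1@0 c2@0 c3@0, authorship ....
After op 5 (move_right): buffer="yoss" (len 4), cursors c1@1 c2@1 c3@1, authorship ....
After op 6 (move_left): buffer="yoss" (len 4), cursors c1@0 c2@0 c3@0, authorship ....
After op 7 (move_right): buffer="yoss" (len 4), cursors c1@1 c2@1 c3@1, authorship ....
After op 8 (insert('z')): buffer="yzzzoss" (len 7), cursors c1@4 c2@4 c3@4, authorship .123...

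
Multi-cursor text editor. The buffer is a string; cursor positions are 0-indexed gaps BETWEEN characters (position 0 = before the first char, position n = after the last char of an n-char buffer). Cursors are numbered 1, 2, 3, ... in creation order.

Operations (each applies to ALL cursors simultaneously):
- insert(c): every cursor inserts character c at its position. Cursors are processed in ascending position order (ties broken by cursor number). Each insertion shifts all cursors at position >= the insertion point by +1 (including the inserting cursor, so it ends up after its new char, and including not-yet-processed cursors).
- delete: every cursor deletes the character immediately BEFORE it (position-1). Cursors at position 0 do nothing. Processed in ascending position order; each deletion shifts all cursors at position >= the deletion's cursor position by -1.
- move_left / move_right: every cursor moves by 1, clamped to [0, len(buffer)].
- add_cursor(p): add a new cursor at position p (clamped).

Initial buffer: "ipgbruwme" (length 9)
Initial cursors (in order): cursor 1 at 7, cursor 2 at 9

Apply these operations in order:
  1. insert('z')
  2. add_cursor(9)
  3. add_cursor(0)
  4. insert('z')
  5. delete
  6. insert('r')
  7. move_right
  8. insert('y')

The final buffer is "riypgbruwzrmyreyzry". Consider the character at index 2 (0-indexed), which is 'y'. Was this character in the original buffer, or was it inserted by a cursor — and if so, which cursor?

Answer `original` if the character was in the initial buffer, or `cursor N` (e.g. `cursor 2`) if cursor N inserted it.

After op 1 (insert('z')): buffer="ipgbruwzmez" (len 11), cursors c1@8 c2@11, authorship .......1..2
After op 2 (add_cursor(9)): buffer="ipgbruwzmez" (len 11), cursors c1@8 c3@9 c2@11, authorship .......1..2
After op 3 (add_cursor(0)): buffer="ipgbruwzmez" (len 11), cursors c4@0 c1@8 c3@9 c2@11, authorship .......1..2
After op 4 (insert('z')): buffer="zipgbruwzzmzezz" (len 15), cursors c4@1 c1@10 c3@12 c2@15, authorship 4.......11.3.22
After op 5 (delete): buffer="ipgbruwzmez" (len 11), cursors c4@0 c1@8 c3@9 c2@11, authorship .......1..2
After op 6 (insert('r')): buffer="ripgbruwzrmrezr" (len 15), cursors c4@1 c1@10 c3@12 c2@15, authorship 4.......11.3.22
After op 7 (move_right): buffer="ripgbruwzrmrezr" (len 15), cursors c4@2 c1@11 c3@13 c2@15, authorship 4.......11.3.22
After op 8 (insert('y')): buffer="riypgbruwzrmyreyzry" (len 19), cursors c4@3 c1@13 c3@16 c2@19, authorship 4.4......11.13.3222
Authorship (.=original, N=cursor N): 4 . 4 . . . . . . 1 1 . 1 3 . 3 2 2 2
Index 2: author = 4

Answer: cursor 4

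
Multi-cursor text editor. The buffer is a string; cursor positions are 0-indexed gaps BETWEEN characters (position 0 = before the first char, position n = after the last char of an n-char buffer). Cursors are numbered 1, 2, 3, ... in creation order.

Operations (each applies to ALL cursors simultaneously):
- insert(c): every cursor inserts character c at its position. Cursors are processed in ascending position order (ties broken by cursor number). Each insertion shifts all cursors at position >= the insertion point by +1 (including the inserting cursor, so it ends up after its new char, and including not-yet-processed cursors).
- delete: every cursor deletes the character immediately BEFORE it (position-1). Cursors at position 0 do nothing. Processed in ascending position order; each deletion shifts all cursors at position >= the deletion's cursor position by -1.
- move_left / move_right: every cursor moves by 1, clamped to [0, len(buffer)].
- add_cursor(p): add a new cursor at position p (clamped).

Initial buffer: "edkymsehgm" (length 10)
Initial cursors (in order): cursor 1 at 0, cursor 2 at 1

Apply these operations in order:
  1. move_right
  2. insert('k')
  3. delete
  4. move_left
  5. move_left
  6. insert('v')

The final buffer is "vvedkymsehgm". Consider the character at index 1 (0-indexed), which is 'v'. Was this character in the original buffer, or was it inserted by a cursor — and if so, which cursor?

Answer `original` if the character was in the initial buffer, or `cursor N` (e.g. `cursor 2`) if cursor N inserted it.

After op 1 (move_right): buffer="edkymsehgm" (len 10), cursors c1@1 c2@2, authorship ..........
After op 2 (insert('k')): buffer="ekdkkymsehgm" (len 12), cursors c1@2 c2@4, authorship .1.2........
After op 3 (delete): buffer="edkymsehgm" (len 10), cursors c1@1 c2@2, authorship ..........
After op 4 (move_left): buffer="edkymsehgm" (len 10), cursors c1@0 c2@1, authorship ..........
After op 5 (move_left): buffer="edkymsehgm" (len 10), cursors c1@0 c2@0, authorship ..........
After op 6 (insert('v')): buffer="vvedkymsehgm" (len 12), cursors c1@2 c2@2, authorship 12..........
Authorship (.=original, N=cursor N): 1 2 . . . . . . . . . .
Index 1: author = 2

Answer: cursor 2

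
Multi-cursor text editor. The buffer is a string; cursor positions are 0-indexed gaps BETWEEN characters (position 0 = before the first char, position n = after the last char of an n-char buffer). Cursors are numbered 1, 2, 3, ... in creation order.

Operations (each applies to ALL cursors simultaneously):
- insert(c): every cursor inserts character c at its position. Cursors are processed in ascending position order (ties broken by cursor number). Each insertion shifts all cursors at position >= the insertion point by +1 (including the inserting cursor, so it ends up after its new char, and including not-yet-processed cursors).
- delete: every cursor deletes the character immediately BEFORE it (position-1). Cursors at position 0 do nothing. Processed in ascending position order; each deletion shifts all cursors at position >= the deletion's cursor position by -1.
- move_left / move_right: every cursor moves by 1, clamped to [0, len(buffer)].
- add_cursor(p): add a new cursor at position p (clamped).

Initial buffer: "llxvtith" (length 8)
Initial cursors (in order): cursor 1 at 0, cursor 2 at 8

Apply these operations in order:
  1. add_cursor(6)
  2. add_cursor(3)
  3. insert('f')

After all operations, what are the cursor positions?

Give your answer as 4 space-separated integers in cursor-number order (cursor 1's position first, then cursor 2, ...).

After op 1 (add_cursor(6)): buffer="llxvtith" (len 8), cursors c1@0 c3@6 c2@8, authorship ........
After op 2 (add_cursor(3)): buffer="llxvtith" (len 8), cursors c1@0 c4@3 c3@6 c2@8, authorship ........
After op 3 (insert('f')): buffer="fllxfvtifthf" (len 12), cursors c1@1 c4@5 c3@9 c2@12, authorship 1...4...3..2

Answer: 1 12 9 5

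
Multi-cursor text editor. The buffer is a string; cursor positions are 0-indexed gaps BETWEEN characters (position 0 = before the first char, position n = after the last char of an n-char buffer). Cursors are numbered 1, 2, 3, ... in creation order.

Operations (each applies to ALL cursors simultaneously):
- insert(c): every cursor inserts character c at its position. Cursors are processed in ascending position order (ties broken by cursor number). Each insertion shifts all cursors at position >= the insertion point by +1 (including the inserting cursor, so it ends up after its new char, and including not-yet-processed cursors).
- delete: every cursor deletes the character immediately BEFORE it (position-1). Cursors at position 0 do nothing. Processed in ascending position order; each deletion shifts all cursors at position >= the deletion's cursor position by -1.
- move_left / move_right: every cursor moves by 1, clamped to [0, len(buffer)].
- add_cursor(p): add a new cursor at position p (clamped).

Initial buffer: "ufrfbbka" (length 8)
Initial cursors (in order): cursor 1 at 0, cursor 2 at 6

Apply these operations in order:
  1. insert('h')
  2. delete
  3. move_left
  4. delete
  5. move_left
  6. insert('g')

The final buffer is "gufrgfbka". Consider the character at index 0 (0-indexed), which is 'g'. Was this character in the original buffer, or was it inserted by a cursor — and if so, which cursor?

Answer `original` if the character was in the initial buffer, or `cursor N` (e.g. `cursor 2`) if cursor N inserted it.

Answer: cursor 1

Derivation:
After op 1 (insert('h')): buffer="hufrfbbhka" (len 10), cursors c1@1 c2@8, authorship 1......2..
After op 2 (delete): buffer="ufrfbbka" (len 8), cursors c1@0 c2@6, authorship ........
After op 3 (move_left): buffer="ufrfbbka" (len 8), cursors c1@0 c2@5, authorship ........
After op 4 (delete): buffer="ufrfbka" (len 7), cursors c1@0 c2@4, authorship .......
After op 5 (move_left): buffer="ufrfbka" (len 7), cursors c1@0 c2@3, authorship .......
After op 6 (insert('g')): buffer="gufrgfbka" (len 9), cursors c1@1 c2@5, authorship 1...2....
Authorship (.=original, N=cursor N): 1 . . . 2 . . . .
Index 0: author = 1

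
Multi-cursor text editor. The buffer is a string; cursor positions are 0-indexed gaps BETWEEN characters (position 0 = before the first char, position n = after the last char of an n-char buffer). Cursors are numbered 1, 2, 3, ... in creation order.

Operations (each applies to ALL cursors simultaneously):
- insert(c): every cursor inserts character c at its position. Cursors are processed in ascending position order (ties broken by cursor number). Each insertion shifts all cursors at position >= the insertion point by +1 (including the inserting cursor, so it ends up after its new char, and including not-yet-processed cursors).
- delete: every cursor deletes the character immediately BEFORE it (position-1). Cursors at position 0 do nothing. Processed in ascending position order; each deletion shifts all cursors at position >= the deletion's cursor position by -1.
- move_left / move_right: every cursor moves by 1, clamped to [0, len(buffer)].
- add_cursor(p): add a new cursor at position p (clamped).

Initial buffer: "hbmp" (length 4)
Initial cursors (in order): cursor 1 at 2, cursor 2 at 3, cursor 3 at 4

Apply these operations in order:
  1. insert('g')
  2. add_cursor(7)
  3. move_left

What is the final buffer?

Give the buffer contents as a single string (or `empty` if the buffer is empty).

Answer: hbgmgpg

Derivation:
After op 1 (insert('g')): buffer="hbgmgpg" (len 7), cursors c1@3 c2@5 c3@7, authorship ..1.2.3
After op 2 (add_cursor(7)): buffer="hbgmgpg" (len 7), cursors c1@3 c2@5 c3@7 c4@7, authorship ..1.2.3
After op 3 (move_left): buffer="hbgmgpg" (len 7), cursors c1@2 c2@4 c3@6 c4@6, authorship ..1.2.3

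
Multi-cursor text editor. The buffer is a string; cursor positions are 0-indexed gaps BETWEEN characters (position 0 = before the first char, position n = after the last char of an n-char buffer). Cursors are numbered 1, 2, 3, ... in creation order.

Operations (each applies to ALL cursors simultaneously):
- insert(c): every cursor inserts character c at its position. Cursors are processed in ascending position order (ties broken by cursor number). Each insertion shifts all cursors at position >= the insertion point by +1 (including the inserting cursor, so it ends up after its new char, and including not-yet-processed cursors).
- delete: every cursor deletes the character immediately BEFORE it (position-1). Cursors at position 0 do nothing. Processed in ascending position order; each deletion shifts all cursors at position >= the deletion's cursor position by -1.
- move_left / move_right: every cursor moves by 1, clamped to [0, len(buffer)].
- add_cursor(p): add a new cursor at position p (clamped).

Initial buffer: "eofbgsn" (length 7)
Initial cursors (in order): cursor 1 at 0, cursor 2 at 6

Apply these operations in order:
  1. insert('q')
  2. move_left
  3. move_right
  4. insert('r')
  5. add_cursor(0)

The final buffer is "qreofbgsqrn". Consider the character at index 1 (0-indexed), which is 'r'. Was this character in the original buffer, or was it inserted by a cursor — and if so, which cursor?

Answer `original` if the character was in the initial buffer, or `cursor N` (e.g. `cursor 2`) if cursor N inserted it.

Answer: cursor 1

Derivation:
After op 1 (insert('q')): buffer="qeofbgsqn" (len 9), cursors c1@1 c2@8, authorship 1......2.
After op 2 (move_left): buffer="qeofbgsqn" (len 9), cursors c1@0 c2@7, authorship 1......2.
After op 3 (move_right): buffer="qeofbgsqn" (len 9), cursors c1@1 c2@8, authorship 1......2.
After op 4 (insert('r')): buffer="qreofbgsqrn" (len 11), cursors c1@2 c2@10, authorship 11......22.
After op 5 (add_cursor(0)): buffer="qreofbgsqrn" (len 11), cursors c3@0 c1@2 c2@10, authorship 11......22.
Authorship (.=original, N=cursor N): 1 1 . . . . . . 2 2 .
Index 1: author = 1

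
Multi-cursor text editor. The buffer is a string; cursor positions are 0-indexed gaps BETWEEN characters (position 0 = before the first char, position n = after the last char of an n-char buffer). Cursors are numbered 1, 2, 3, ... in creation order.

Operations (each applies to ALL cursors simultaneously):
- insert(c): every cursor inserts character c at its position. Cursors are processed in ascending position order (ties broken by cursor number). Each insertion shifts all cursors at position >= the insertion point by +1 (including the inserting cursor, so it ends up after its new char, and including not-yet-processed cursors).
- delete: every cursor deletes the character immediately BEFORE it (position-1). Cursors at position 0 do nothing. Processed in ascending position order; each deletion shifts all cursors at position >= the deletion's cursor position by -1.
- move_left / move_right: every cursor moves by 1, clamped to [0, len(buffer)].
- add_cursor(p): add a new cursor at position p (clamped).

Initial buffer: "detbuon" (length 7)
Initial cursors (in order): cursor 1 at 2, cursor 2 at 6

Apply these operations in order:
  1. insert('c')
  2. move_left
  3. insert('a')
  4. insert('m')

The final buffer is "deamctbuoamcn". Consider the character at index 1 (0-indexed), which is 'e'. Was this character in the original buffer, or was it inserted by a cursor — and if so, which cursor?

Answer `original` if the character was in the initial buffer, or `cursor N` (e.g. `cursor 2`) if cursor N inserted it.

Answer: original

Derivation:
After op 1 (insert('c')): buffer="dectbuocn" (len 9), cursors c1@3 c2@8, authorship ..1....2.
After op 2 (move_left): buffer="dectbuocn" (len 9), cursors c1@2 c2@7, authorship ..1....2.
After op 3 (insert('a')): buffer="deactbuoacn" (len 11), cursors c1@3 c2@9, authorship ..11....22.
After op 4 (insert('m')): buffer="deamctbuoamcn" (len 13), cursors c1@4 c2@11, authorship ..111....222.
Authorship (.=original, N=cursor N): . . 1 1 1 . . . . 2 2 2 .
Index 1: author = original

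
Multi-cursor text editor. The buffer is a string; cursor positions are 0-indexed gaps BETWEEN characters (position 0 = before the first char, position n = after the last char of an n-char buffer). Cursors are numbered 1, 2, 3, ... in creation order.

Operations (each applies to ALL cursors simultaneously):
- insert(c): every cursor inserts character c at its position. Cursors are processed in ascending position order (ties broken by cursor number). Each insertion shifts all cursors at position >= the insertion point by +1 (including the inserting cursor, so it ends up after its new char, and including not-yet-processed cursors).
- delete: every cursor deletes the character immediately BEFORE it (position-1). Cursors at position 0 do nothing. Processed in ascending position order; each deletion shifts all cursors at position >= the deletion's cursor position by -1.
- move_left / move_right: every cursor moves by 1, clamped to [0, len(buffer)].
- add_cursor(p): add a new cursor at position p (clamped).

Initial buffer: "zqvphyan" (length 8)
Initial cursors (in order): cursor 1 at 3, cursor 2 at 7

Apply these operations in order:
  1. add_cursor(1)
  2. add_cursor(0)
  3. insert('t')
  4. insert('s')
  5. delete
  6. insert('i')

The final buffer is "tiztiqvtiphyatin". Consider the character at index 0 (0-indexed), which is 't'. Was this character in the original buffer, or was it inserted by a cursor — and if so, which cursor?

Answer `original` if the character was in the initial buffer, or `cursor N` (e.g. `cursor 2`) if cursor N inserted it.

Answer: cursor 4

Derivation:
After op 1 (add_cursor(1)): buffer="zqvphyan" (len 8), cursors c3@1 c1@3 c2@7, authorship ........
After op 2 (add_cursor(0)): buffer="zqvphyan" (len 8), cursors c4@0 c3@1 c1@3 c2@7, authorship ........
After op 3 (insert('t')): buffer="tztqvtphyatn" (len 12), cursors c4@1 c3@3 c1@6 c2@11, authorship 4.3..1....2.
After op 4 (insert('s')): buffer="tsztsqvtsphyatsn" (len 16), cursors c4@2 c3@5 c1@9 c2@15, authorship 44.33..11....22.
After op 5 (delete): buffer="tztqvtphyatn" (len 12), cursors c4@1 c3@3 c1@6 c2@11, authorship 4.3..1....2.
After op 6 (insert('i')): buffer="tiztiqvtiphyatin" (len 16), cursors c4@2 c3@5 c1@9 c2@15, authorship 44.33..11....22.
Authorship (.=original, N=cursor N): 4 4 . 3 3 . . 1 1 . . . . 2 2 .
Index 0: author = 4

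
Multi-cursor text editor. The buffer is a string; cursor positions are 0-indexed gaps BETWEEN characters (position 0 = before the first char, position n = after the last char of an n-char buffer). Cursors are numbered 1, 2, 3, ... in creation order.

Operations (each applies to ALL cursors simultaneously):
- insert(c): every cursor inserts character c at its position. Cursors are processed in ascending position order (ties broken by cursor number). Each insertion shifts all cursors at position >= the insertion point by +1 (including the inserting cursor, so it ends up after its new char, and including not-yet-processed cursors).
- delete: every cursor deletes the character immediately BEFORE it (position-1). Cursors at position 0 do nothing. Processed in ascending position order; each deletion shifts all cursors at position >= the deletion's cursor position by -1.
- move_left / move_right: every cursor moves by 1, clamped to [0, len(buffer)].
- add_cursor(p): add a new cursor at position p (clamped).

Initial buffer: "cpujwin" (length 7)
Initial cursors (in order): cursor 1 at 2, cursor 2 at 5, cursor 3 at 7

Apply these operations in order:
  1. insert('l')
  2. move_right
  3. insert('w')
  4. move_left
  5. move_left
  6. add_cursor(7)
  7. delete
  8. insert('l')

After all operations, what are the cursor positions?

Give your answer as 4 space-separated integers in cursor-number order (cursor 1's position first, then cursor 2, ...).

After op 1 (insert('l')): buffer="cplujwlinl" (len 10), cursors c1@3 c2@7 c3@10, authorship ..1...2..3
After op 2 (move_right): buffer="cplujwlinl" (len 10), cursors c1@4 c2@8 c3@10, authorship ..1...2..3
After op 3 (insert('w')): buffer="cpluwjwliwnlw" (len 13), cursors c1@5 c2@10 c3@13, authorship ..1.1..2.2.33
After op 4 (move_left): buffer="cpluwjwliwnlw" (len 13), cursors c1@4 c2@9 c3@12, authorship ..1.1..2.2.33
After op 5 (move_left): buffer="cpluwjwliwnlw" (len 13), cursors c1@3 c2@8 c3@11, authorship ..1.1..2.2.33
After op 6 (add_cursor(7)): buffer="cpluwjwliwnlw" (len 13), cursors c1@3 c4@7 c2@8 c3@11, authorship ..1.1..2.2.33
After op 7 (delete): buffer="cpuwjiwlw" (len 9), cursors c1@2 c2@5 c4@5 c3@7, authorship ...1..233
After op 8 (insert('l')): buffer="cpluwjlliwllw" (len 13), cursors c1@3 c2@8 c4@8 c3@11, authorship ..1.1.24.2333

Answer: 3 8 11 8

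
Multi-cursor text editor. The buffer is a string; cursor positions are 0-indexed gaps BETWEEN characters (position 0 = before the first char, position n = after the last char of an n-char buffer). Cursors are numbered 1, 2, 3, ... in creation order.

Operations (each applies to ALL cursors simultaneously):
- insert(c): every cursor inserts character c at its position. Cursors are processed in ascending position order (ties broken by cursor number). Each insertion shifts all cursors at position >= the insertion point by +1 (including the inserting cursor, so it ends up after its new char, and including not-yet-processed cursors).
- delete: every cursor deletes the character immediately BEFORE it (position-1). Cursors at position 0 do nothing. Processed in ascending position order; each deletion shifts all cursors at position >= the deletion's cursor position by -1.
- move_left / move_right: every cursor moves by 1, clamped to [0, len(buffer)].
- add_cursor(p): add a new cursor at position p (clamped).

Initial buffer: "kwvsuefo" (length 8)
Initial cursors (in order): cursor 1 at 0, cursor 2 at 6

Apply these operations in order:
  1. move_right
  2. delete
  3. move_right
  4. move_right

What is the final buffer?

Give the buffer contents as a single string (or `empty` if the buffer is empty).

Answer: wvsueo

Derivation:
After op 1 (move_right): buffer="kwvsuefo" (len 8), cursors c1@1 c2@7, authorship ........
After op 2 (delete): buffer="wvsueo" (len 6), cursors c1@0 c2@5, authorship ......
After op 3 (move_right): buffer="wvsueo" (len 6), cursors c1@1 c2@6, authorship ......
After op 4 (move_right): buffer="wvsueo" (len 6), cursors c1@2 c2@6, authorship ......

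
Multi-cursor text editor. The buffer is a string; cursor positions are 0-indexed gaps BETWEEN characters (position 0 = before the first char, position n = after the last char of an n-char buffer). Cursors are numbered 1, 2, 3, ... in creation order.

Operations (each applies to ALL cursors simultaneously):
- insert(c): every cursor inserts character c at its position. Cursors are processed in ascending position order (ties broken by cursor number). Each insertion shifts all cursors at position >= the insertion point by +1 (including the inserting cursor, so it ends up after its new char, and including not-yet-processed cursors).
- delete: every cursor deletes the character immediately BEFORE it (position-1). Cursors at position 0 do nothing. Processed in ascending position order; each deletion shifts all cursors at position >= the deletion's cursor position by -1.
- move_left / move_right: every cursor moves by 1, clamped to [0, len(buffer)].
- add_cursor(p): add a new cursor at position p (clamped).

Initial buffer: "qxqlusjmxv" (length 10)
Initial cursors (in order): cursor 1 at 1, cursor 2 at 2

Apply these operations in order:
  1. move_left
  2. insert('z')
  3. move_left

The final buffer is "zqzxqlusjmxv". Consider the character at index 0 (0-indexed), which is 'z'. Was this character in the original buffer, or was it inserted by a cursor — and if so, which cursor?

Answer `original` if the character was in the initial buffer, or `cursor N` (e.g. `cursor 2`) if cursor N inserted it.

After op 1 (move_left): buffer="qxqlusjmxv" (len 10), cursors c1@0 c2@1, authorship ..........
After op 2 (insert('z')): buffer="zqzxqlusjmxv" (len 12), cursors c1@1 c2@3, authorship 1.2.........
After op 3 (move_left): buffer="zqzxqlusjmxv" (len 12), cursors c1@0 c2@2, authorship 1.2.........
Authorship (.=original, N=cursor N): 1 . 2 . . . . . . . . .
Index 0: author = 1

Answer: cursor 1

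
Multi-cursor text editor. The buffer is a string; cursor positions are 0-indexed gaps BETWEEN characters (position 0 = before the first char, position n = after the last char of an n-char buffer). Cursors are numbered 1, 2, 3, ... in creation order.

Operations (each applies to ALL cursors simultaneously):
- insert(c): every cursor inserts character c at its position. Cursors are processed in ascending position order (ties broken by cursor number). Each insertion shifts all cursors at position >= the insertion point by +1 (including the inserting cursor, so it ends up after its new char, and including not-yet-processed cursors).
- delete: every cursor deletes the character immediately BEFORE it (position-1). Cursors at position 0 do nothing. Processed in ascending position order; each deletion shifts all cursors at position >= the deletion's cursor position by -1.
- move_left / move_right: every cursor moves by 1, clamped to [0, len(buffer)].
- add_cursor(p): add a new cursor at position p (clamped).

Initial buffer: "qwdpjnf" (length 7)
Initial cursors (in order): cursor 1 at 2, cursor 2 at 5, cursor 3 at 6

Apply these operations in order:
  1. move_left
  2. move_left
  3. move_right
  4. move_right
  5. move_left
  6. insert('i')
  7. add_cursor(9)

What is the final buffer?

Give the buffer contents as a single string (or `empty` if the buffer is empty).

Answer: qiwdpijinf

Derivation:
After op 1 (move_left): buffer="qwdpjnf" (len 7), cursors c1@1 c2@4 c3@5, authorship .......
After op 2 (move_left): buffer="qwdpjnf" (len 7), cursors c1@0 c2@3 c3@4, authorship .......
After op 3 (move_right): buffer="qwdpjnf" (len 7), cursors c1@1 c2@4 c3@5, authorship .......
After op 4 (move_right): buffer="qwdpjnf" (len 7), cursors c1@2 c2@5 c3@6, authorship .......
After op 5 (move_left): buffer="qwdpjnf" (len 7), cursors c1@1 c2@4 c3@5, authorship .......
After op 6 (insert('i')): buffer="qiwdpijinf" (len 10), cursors c1@2 c2@6 c3@8, authorship .1...2.3..
After op 7 (add_cursor(9)): buffer="qiwdpijinf" (len 10), cursors c1@2 c2@6 c3@8 c4@9, authorship .1...2.3..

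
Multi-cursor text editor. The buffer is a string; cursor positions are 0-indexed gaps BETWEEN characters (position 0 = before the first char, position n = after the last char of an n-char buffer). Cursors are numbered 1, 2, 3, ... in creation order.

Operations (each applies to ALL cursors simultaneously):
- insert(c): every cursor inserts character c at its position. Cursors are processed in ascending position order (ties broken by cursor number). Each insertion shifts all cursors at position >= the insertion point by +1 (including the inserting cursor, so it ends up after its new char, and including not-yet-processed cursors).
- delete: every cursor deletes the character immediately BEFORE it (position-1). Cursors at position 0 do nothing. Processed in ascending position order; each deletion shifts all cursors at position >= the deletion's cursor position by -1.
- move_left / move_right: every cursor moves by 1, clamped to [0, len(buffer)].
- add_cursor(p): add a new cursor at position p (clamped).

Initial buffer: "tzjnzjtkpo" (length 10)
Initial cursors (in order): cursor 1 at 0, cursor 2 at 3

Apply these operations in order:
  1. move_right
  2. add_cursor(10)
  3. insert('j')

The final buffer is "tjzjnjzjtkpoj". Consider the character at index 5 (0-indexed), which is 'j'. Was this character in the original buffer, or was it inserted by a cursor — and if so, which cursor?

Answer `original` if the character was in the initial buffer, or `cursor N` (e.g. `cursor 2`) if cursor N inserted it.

After op 1 (move_right): buffer="tzjnzjtkpo" (len 10), cursors c1@1 c2@4, authorship ..........
After op 2 (add_cursor(10)): buffer="tzjnzjtkpo" (len 10), cursors c1@1 c2@4 c3@10, authorship ..........
After op 3 (insert('j')): buffer="tjzjnjzjtkpoj" (len 13), cursors c1@2 c2@6 c3@13, authorship .1...2......3
Authorship (.=original, N=cursor N): . 1 . . . 2 . . . . . . 3
Index 5: author = 2

Answer: cursor 2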